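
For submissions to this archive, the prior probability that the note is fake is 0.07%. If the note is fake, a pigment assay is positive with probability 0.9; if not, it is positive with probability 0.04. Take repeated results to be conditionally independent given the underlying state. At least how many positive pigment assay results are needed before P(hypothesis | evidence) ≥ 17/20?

Prior odds = 0.0007/0.9993 = 7/9993.
Likelihood ratio of a positive = 0.9/0.04 = 22.5.
Target posterior odds = 0.85/0.15 = 17/3.
Need (7/9993) × 22.5ⁿ ≥ 17/3, i.e. 22.5ⁿ ≥ 56627/7.
22.5² = 506.25 falls short of 56627/7 but 22.5³ = 11390.625 reaches it, so n = 3.

3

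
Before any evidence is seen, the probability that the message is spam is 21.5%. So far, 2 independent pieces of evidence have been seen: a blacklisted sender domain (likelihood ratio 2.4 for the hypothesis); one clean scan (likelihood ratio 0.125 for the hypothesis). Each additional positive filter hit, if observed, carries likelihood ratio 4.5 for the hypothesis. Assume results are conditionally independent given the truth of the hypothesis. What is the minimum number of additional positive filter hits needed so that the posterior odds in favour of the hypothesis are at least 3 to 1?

Prior odds = 0.215/0.785 = 43/157.
Combined Bayes factor of the evidence already in hand = 2.4 × 0.125 = 0.3.
Odds after that evidence = (43/157) × 0.3 = 129/1570.
Target odds = 3.
Need 4.5ⁿ ≥ 3 ÷ (129/1570) = 1570/43.
4.5² = 20.25 falls short of 1570/43 but 4.5³ = 91.125 reaches it, so n = 3.

3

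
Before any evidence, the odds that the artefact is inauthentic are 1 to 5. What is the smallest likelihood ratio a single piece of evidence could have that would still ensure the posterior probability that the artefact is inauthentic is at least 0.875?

35

Prior odds = 0.2.
Target odds = 0.875/0.125 = 7.
Required Bayes factor = 7 ÷ 0.2 = 35.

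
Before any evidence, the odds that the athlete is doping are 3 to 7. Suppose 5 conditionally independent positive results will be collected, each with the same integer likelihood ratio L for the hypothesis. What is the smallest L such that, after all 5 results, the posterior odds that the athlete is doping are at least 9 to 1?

Prior odds = 3/7.
Target odds = 9.
Need L⁵ ≥ 9 ÷ (3/7) = 21.
1⁵ = 1 < 21 ≤ 32 = 2⁵, so L = 2.

2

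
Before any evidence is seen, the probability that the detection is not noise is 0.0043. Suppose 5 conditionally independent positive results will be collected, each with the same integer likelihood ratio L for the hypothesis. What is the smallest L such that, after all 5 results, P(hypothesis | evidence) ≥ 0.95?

Prior odds = 0.0043/0.9957 = 43/9957.
Target odds = 0.95/0.05 = 19.
Need L⁵ ≥ 19 ÷ (43/9957) = 189183/43.
5⁵ = 3125 < 189183/43 ≤ 7776 = 6⁵, so L = 6.

6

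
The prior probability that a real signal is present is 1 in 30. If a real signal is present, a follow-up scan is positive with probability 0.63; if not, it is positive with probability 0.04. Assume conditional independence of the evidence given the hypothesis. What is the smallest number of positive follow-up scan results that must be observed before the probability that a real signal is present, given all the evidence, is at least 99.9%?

Prior odds = (1/30)/(29/30) = 1/29.
Likelihood ratio of a positive = 0.63/0.04 = 15.75.
Target posterior odds = 0.999/0.001 = 999.
Require 15.75ⁿ ≥ 999 ÷ (1/29) = 28971.
15.75³ = 3906.984375 falls short of 28971 but 15.75⁴ = 15752961/256 reaches it, so n = 4.

4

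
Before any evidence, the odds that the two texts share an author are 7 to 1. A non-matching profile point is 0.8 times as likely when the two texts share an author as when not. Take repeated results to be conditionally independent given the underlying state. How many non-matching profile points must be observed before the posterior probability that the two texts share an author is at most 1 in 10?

Prior odds = 7.
Likelihood ratio per non-matching profile point = 0.8.
Target posterior odds = 0.1/0.9 = 1/9.
Need 7 × 0.8ⁿ ≤ 1/9, i.e. 0.8ⁿ ≤ 1/63.
0.8¹⁸ ≈0.0180144 is still above 1/63 but 0.8¹⁹ ≈0.0144115 is at or below it, so n = 19.

19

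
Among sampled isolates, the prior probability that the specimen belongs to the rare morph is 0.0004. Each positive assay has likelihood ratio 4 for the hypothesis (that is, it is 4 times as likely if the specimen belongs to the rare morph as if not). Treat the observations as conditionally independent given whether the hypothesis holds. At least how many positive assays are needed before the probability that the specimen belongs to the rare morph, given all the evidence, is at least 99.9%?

11

Prior odds: 0.0004 ÷ 0.9996 = 1/2499.
Likelihood ratio per positive assay = 4.
Target odds: 0.999 ÷ 0.001 = 999.
Need (1/2499) × 4ⁿ ≥ 999, i.e. 4ⁿ ≥ 2496501.
4¹⁰ = 1048576 falls short of 2496501 but 4¹¹ = 4194304 reaches it, so n = 11.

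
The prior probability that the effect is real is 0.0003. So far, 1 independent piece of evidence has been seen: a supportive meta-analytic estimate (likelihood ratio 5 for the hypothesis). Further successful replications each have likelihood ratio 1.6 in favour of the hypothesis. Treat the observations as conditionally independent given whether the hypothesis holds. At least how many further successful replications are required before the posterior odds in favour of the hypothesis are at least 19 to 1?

21

Prior odds = 0.0003/0.9997 = 3/9997.
Bayes factor of the evidence already in hand = 5.
Odds after that evidence = (3/9997) × 5 = 15/9997.
Target odds = 19.
Need 1.6ⁿ ≥ 19 ÷ (15/9997) = 189943/15.
1.6²⁰ ≈12089.3 falls short of 189943/15 but 1.6²¹ ≈19342.8 reaches it, so n = 21.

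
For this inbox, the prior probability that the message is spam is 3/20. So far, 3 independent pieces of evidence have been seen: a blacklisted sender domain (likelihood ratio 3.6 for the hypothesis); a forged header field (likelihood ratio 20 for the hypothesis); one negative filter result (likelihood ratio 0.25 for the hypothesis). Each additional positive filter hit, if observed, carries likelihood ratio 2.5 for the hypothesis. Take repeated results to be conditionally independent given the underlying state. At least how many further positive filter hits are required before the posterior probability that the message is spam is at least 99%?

4

Prior odds = 0.15/0.85 = 3/17.
Combined Bayes factor of the evidence already in hand = 3.6 × 20 × 0.25 = 18.
Odds after that evidence = (3/17) × 18 = 54/17.
Target odds = 0.99/0.01 = 99.
Need 2.5ⁿ ≥ 99 ÷ (54/17) = 187/6.
2.5³ = 15.625 falls short of 187/6 but 2.5⁴ = 39.0625 reaches it, so n = 4.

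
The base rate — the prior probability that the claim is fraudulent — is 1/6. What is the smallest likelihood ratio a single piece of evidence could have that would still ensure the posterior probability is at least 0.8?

20

Prior odds = (1/6)/(5/6) = 0.2.
Target odds = 0.8/0.2 = 4.
Required Bayes factor = 4 ÷ 0.2 = 20.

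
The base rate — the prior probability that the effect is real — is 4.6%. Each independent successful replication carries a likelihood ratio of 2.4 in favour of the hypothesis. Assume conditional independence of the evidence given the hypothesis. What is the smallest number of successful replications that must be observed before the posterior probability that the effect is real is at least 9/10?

6

Prior odds = 0.046/0.954 = 23/477.
Likelihood ratio per successful replication = 2.4.
Target odds: 0.9 ÷ 0.1 = 9.
Require 2.4ⁿ ≥ 9 ÷ (23/477) = 4293/23.
2.4⁵ = 79.62624 falls short of 4293/23 but 2.4⁶ = 2985984/15625 reaches it, so n = 6.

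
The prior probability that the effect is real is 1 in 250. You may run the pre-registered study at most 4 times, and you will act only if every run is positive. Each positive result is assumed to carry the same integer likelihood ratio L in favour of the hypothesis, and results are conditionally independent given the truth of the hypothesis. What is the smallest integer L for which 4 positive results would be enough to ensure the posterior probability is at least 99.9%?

Prior odds = 0.004/0.996 = 1/249.
Target odds = 0.999/0.001 = 999.
Need L⁴ ≥ 999 ÷ (1/249) = 248751.
22⁴ = 234256 < 248751 ≤ 279841 = 23⁴, so L = 23.

23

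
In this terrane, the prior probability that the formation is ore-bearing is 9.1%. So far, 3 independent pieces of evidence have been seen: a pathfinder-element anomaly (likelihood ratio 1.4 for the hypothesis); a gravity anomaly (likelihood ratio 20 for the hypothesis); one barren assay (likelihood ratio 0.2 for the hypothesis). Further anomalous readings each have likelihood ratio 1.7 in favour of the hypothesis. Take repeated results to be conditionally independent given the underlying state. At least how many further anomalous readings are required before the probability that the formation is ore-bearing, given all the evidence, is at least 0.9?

Prior odds = 0.091/0.909 = 91/909.
Combined Bayes factor of the evidence already in hand = 1.4 × 20 × 0.2 = 5.6.
Odds after that evidence = (91/909) × 5.6 = 2548/4545.
Target odds = 0.9/0.1 = 9.
Need 1.7ⁿ ≥ 9 ÷ (2548/4545) = 40905/2548.
1.7⁵ = 1419857/100000 falls short of 40905/2548 but 1.7⁶ = 24137569/1000000 reaches it, so n = 6.

6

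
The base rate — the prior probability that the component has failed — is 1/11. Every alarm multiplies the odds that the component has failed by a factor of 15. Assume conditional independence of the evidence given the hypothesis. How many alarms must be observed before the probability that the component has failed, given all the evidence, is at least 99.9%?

4

Prior odds: (1/11) ÷ (10/11) = 0.1.
Likelihood ratio per alarm = 15.
Target odds: 0.999 ÷ 0.001 = 999.
Require 15ⁿ ≥ 999 ÷ 0.1 = 9990.
15³ = 3375 falls short of 9990 but 15⁴ = 50625 reaches it, so n = 4.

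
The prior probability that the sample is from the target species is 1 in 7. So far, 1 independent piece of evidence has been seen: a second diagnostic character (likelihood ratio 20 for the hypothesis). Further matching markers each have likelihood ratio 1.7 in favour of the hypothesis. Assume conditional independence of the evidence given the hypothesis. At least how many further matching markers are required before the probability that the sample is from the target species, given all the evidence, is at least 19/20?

Prior odds = (1/7)/(6/7) = 1/6.
Bayes factor of the evidence already in hand = 20.
Odds after that evidence = (1/6) × 20 = 10/3.
Target odds = 0.95/0.05 = 19.
Need 1.7ⁿ ≥ 19 ÷ (10/3) = 5.7.
1.7³ = 4.913 falls short of 5.7 but 1.7⁴ = 8.3521 reaches it, so n = 4.

4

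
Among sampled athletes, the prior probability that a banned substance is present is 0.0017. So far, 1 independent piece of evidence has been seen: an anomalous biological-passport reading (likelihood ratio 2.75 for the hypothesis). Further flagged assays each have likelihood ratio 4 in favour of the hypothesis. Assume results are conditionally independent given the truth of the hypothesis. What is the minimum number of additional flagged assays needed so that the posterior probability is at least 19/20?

Prior odds = 0.0017/0.9983 = 17/9983.
Bayes factor of the evidence already in hand = 2.75.
Odds after that evidence = (17/9983) × 2.75 = 187/39932.
Target odds = 0.95/0.05 = 19.
Need 4ⁿ ≥ 19 ÷ (187/39932) = 758708/187.
4⁵ = 1024 falls short of 758708/187 but 4⁶ = 4096 reaches it, so n = 6.

6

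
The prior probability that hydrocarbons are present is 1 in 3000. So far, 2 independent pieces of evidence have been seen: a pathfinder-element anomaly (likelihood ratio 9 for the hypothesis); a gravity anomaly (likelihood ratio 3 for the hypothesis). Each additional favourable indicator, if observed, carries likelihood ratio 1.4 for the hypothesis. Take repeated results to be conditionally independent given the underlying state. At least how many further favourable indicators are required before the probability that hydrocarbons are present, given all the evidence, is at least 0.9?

21

Prior odds = (1/3000)/(2999/3000) = 1/2999.
Combined Bayes factor of the evidence already in hand = 9 × 3 = 27.
Odds after that evidence = (1/2999) × 27 = 27/2999.
Target odds = 0.9/0.1 = 9.
Need 1.4ⁿ ≥ 9 ÷ (27/2999) = 2999/3.
1.4²⁰ ≈836.683 falls short of 2999/3 but 1.4²¹ ≈1171.36 reaches it, so n = 21.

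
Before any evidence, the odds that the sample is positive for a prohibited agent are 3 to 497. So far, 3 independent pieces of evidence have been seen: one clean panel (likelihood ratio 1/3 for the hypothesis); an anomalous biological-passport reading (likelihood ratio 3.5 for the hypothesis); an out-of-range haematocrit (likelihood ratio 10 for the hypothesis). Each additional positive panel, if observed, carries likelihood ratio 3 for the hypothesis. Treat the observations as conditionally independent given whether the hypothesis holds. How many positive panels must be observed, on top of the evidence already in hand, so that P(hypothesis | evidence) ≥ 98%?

Prior odds = 3/497.
Combined Bayes factor of the evidence already in hand = (1/3) × 3.5 × 10 = 35/3.
Odds after that evidence = (3/497) × 35/3 = 5/71.
Target odds = 0.98/0.02 = 49.
Need 3ⁿ ≥ 49 ÷ (5/71) = 695.8.
3⁵ = 243 falls short of 695.8 but 3⁶ = 729 reaches it, so n = 6.

6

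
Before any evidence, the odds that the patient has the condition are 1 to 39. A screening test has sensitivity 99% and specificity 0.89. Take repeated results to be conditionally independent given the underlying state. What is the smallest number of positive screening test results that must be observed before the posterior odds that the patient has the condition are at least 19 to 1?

4

Prior odds = 1/39.
False-positive rate = 1 − 0.89 = 0.11; likelihood ratio of a positive = 0.99/0.11 = 9.
Target odds = 19.
Need (1/39) × 9ⁿ ≥ 19, i.e. 9ⁿ ≥ 741.
9³ = 729 falls short of 741 but 9⁴ = 6561 reaches it, so n = 4.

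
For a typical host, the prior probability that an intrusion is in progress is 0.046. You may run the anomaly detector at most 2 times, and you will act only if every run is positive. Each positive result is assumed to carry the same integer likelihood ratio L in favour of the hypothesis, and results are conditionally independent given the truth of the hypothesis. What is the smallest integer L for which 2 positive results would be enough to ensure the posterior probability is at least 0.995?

Prior odds = 0.046/0.954 = 23/477.
Target odds = 0.995/0.005 = 199.
Need L² ≥ 199 ÷ (23/477) = 94923/23.
64² = 4096 < 94923/23 ≤ 4225 = 65², so L = 65.

65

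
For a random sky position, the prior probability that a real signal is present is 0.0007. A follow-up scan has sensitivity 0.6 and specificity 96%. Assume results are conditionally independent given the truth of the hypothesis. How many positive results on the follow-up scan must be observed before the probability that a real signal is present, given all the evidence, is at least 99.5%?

5

Prior odds = 0.0007/0.9993 = 7/9993.
False-positive rate = 1 − 0.96 = 0.04; likelihood ratio of a positive = 0.6/0.04 = 15.
Target odds: 0.995 ÷ 0.005 = 199.
Require 15ⁿ ≥ 199 ÷ (7/9993) = 1988607/7.
15⁴ = 50625 falls short of 1988607/7 but 15⁵ = 759375 reaches it, so n = 5.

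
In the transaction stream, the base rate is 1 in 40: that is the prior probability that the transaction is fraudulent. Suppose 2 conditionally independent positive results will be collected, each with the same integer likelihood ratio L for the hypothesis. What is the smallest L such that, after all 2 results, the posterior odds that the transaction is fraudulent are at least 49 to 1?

Prior odds = 0.025/0.975 = 1/39.
Target odds = 49.
Need L² ≥ 49 ÷ (1/39) = 1911.
43² = 1849 < 1911 ≤ 1936 = 44², so L = 44.

44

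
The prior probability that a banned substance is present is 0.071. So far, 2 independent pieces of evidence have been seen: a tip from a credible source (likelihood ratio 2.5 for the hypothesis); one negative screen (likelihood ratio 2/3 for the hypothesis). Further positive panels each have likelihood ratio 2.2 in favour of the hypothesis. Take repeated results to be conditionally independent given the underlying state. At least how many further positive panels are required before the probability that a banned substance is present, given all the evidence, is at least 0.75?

5

Prior odds = 0.071/0.929 = 71/929.
Combined Bayes factor of the evidence already in hand = 2.5 × (2/3) = 5/3.
Odds after that evidence = (71/929) × 5/3 = 355/2787.
Target odds = 0.75/0.25 = 3.
Need 2.2ⁿ ≥ 3 ÷ (355/2787) = 8361/355.
2.2⁴ = 23.4256 falls short of 8361/355 but 2.2⁵ = 51.53632 reaches it, so n = 5.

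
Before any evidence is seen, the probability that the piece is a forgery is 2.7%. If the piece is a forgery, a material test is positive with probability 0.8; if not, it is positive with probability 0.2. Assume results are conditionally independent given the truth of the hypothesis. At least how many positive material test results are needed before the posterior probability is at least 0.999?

Prior odds: 0.027 ÷ 0.973 = 27/973.
Likelihood ratio of a positive = 0.8/0.2 = 4.
Target posterior odds = 0.999/0.001 = 999.
Need (27/973) × 4ⁿ ≥ 999, i.e. 4ⁿ ≥ 36001.
4⁷ = 16384 falls short of 36001 but 4⁸ = 65536 reaches it, so n = 8.

8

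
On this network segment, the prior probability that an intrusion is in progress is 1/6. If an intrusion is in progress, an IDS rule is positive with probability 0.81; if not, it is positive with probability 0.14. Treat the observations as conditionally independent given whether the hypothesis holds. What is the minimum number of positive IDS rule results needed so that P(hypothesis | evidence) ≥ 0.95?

3

Prior odds = (1/6)/(5/6) = 0.2.
Likelihood ratio of a positive = 0.81/0.14 = 81/14.
Target posterior odds = 0.95/0.05 = 19.
Need 0.2 × (81/14)ⁿ ≥ 19, i.e. (81/14)ⁿ ≥ 95.
(81/14)² = 6561/196 falls short of 95 but (81/14)³ = 531441/2744 reaches it, so n = 3.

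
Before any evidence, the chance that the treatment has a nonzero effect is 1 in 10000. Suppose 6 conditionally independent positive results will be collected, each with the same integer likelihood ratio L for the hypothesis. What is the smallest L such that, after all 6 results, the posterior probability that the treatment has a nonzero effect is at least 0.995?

12

Prior odds = 0.0001/0.9999 = 1/9999.
Target odds = 0.995/0.005 = 199.
Need L⁶ ≥ 199 ÷ (1/9999) = 1989801.
11⁶ = 1771561 < 1989801 ≤ 2985984 = 12⁶, so L = 12.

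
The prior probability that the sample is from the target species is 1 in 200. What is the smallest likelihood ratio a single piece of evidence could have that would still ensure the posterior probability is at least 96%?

4776

Prior odds = 0.005/0.995 = 1/199.
Target odds = 0.96/0.04 = 24.
Required Bayes factor = 24 ÷ (1/199) = 4776.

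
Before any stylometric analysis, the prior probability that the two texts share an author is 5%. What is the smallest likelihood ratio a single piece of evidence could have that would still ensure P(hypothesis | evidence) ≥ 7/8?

133

Prior odds = 0.05/0.95 = 1/19.
Target odds = 0.875/0.125 = 7.
Required Bayes factor = 7 ÷ (1/19) = 133.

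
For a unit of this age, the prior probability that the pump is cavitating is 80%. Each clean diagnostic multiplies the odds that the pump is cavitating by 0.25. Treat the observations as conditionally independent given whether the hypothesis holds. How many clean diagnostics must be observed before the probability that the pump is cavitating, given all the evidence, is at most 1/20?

4

Prior odds = 0.8/0.2 = 4.
Likelihood ratio per clean diagnostic = 0.25.
Target posterior odds = 0.05/0.95 = 1/19.
Need 4 × 0.25ⁿ ≤ 1/19, i.e. 0.25ⁿ ≤ 1/76.
0.25³ = 0.015625 is still above 1/76 but 0.25⁴ = 0.00390625 is at or below it, so n = 4.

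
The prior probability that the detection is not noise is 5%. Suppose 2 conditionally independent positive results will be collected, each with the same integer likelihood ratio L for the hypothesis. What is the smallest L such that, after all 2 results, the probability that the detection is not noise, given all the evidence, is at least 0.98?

Prior odds = 0.05/0.95 = 1/19.
Target odds = 0.98/0.02 = 49.
Need L² ≥ 49 ÷ (1/19) = 931.
30² = 900 < 931 ≤ 961 = 31², so L = 31.

31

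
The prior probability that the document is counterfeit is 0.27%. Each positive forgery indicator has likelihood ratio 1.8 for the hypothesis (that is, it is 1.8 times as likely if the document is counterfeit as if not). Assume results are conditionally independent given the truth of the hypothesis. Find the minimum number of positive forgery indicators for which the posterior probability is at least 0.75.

12

Prior odds: 0.0027 ÷ 0.9973 = 27/9973.
Likelihood ratio per positive forgery indicator = 1.8.
Target posterior odds = 0.75/0.25 = 3.
Require 1.8ⁿ ≥ 3 ÷ (27/9973) = 9973/9.
1.8¹¹ ≈642.684 falls short of 9973/9 but 1.8¹² ≈1156.83 reaches it, so n = 12.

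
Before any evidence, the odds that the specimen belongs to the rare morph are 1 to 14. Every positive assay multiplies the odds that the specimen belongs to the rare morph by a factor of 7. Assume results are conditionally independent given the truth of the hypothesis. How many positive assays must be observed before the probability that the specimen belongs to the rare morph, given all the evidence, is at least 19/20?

3

Prior odds = 1/14.
Likelihood ratio per positive assay = 7.
Target odds: 0.95 ÷ 0.05 = 19.
Need (1/14) × 7ⁿ ≥ 19, i.e. 7ⁿ ≥ 266.
7² = 49 falls short of 266 but 7³ = 343 reaches it, so n = 3.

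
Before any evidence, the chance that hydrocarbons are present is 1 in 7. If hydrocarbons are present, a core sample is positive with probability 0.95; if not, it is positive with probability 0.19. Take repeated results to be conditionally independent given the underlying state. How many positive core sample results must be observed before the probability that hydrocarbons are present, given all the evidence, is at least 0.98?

4

Prior odds: (1/7) ÷ (6/7) = 1/6.
Likelihood ratio of a positive = 0.95/0.19 = 5.
Target posterior odds = 0.98/0.02 = 49.
Need (1/6) × 5ⁿ ≥ 49, i.e. 5ⁿ ≥ 294.
5³ = 125 falls short of 294 but 5⁴ = 625 reaches it, so n = 4.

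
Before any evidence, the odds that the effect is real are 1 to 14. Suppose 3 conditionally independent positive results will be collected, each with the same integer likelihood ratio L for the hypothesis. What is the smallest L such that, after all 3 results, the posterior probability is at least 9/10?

Prior odds = 1/14.
Target odds = 0.9/0.1 = 9.
Need L³ ≥ 9 ÷ (1/14) = 126.
5³ = 125 < 126 ≤ 216 = 6³, so L = 6.

6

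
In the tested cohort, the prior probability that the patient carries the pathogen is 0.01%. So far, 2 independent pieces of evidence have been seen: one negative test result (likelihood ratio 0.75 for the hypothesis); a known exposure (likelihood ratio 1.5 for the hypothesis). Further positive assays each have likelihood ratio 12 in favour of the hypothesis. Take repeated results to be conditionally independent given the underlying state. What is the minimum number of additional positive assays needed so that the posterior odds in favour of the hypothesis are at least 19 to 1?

Prior odds = 0.0001/0.9999 = 1/9999.
Combined Bayes factor of the evidence already in hand = 0.75 × 1.5 = 1.125.
Odds after that evidence = (1/9999) × 1.125 = 1/8888.
Target odds = 19.
Need 12ⁿ ≥ 19 ÷ (1/8888) = 168872.
12⁴ = 20736 falls short of 168872 but 12⁵ = 248832 reaches it, so n = 5.

5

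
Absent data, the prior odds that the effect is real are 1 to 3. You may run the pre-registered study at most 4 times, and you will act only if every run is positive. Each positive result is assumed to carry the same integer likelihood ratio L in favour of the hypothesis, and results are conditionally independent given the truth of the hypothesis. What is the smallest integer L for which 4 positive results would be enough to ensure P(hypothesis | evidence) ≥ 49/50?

Prior odds = 1/3.
Target odds = 0.98/0.02 = 49.
Need L⁴ ≥ 49 ÷ (1/3) = 147.
3⁴ = 81 < 147 ≤ 256 = 4⁴, so L = 4.

4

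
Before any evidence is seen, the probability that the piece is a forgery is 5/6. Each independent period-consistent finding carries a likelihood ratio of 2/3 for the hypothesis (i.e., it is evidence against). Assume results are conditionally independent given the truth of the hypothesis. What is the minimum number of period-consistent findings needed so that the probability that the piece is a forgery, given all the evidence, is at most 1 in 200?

Prior odds: (5/6) ÷ (1/6) = 5.
Likelihood ratio per period-consistent finding = 2/3.
Target posterior odds = 0.005/0.995 = 1/199.
Require (2/3)ⁿ ≤ 1/199 ÷ 5 = 1/995.
(2/3)¹⁷ = 131072/129140163 is still above 1/995 but (2/3)¹⁸ = 262144/387420489 is at or below it, so n = 18.

18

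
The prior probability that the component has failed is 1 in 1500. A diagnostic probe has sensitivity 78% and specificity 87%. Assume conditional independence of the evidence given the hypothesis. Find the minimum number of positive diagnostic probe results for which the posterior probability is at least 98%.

Prior odds = (1/1500)/(1499/1500) = 1/1499.
False-positive rate = 1 − 0.87 = 0.13; likelihood ratio of a positive = 0.78/0.13 = 6.
Target posterior odds = 0.98/0.02 = 49.
Require 6ⁿ ≥ 49 ÷ (1/1499) = 73451.
6⁶ = 46656 falls short of 73451 but 6⁷ = 279936 reaches it, so n = 7.

7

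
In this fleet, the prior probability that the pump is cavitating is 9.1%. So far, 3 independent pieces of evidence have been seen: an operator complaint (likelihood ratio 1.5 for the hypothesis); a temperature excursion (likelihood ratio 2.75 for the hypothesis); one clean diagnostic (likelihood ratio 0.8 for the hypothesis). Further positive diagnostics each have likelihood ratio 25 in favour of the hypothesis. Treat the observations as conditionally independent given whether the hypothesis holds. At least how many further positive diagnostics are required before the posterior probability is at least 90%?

2

Prior odds = 0.091/0.909 = 91/909.
Combined Bayes factor of the evidence already in hand = 1.5 × 2.75 × 0.8 = 3.3.
Odds after that evidence = (91/909) × 3.3 = 1001/3030.
Target odds = 0.9/0.1 = 9.
Need 25ⁿ ≥ 9 ÷ (1001/3030) = 27270/1001.
25¹ = 25 falls short of 27270/1001 but 25² = 625 reaches it, so n = 2.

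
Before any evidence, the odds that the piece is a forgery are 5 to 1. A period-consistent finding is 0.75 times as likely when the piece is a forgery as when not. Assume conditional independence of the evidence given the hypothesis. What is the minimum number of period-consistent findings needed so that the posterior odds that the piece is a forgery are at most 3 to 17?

Prior odds = 5.
Likelihood ratio per period-consistent finding = 0.75.
Target odds = 3/17.
Require 0.75ⁿ ≤ 3/17 ÷ 5 = 3/85.
0.75¹¹ = 177147/4194304 is still above 3/85 but 0.75¹² = 531441/16777216 is at or below it, so n = 12.

12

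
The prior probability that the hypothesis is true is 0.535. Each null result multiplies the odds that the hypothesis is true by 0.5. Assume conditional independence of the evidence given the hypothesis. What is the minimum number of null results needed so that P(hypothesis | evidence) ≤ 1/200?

Prior odds = 0.535/0.465 = 107/93.
Likelihood ratio per null result = 0.5.
Target odds: 0.005 ÷ 0.995 = 1/199.
Need (107/93) × 0.5ⁿ ≤ 1/199, i.e. 0.5ⁿ ≤ 93/21293.
0.5⁷ = 0.0078125 is still above 93/21293 but 0.5⁸ = 0.00390625 is at or below it, so n = 8.

8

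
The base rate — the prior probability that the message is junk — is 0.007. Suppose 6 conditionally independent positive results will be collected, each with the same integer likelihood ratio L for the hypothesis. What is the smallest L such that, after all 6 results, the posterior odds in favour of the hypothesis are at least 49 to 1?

Prior odds = 0.007/0.993 = 7/993.
Target odds = 49.
Need L⁶ ≥ 49 ÷ (7/993) = 6951.
4⁶ = 4096 < 6951 ≤ 15625 = 5⁶, so L = 5.

5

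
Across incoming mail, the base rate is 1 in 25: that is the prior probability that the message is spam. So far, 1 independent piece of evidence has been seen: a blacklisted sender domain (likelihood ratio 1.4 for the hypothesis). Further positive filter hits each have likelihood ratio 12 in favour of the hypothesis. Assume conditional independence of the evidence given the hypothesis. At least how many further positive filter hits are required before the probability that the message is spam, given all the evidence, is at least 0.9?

Prior odds = 0.04/0.96 = 1/24.
Bayes factor of the evidence already in hand = 1.4.
Odds after that evidence = (1/24) × 1.4 = 7/120.
Target odds = 0.9/0.1 = 9.
Need 12ⁿ ≥ 9 ÷ (7/120) = 1080/7.
12² = 144 falls short of 1080/7 but 12³ = 1728 reaches it, so n = 3.

3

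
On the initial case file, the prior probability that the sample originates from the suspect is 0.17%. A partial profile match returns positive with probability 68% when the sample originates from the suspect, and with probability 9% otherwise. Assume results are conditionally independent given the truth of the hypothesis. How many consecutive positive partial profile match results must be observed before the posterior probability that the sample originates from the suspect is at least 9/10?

5

Prior odds = 0.0017/0.9983 = 17/9983.
Likelihood ratio of a positive result = 0.68/0.09 = 68/9.
Target odds: 0.9 ÷ 0.1 = 9.
Require (68/9)ⁿ ≥ 9 ÷ (17/9983) = 89847/17.
(68/9)⁴ = 21381376/6561 falls short of 89847/17 but (68/9)⁵ ≈24622.5 reaches it, so n = 5.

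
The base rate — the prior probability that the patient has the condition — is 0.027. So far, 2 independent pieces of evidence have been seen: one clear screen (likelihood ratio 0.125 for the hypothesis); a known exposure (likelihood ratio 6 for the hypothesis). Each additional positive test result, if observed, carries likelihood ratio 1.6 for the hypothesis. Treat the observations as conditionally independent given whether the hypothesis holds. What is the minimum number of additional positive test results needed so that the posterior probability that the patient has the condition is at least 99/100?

19

Prior odds = 0.027/0.973 = 27/973.
Combined Bayes factor of the evidence already in hand = 0.125 × 6 = 0.75.
Odds after that evidence = (27/973) × 0.75 = 81/3892.
Target odds = 0.99/0.01 = 99.
Need 1.6ⁿ ≥ 99 ÷ (81/3892) = 42812/9.
1.6¹⁸ ≈4722.37 falls short of 42812/9 but 1.6¹⁹ ≈7555.79 reaches it, so n = 19.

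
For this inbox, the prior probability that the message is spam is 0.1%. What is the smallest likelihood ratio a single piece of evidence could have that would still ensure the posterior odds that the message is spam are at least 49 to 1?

48951

Prior odds = 0.001/0.999 = 1/999.
Target odds = 49.
Required Bayes factor = 49 ÷ (1/999) = 48951.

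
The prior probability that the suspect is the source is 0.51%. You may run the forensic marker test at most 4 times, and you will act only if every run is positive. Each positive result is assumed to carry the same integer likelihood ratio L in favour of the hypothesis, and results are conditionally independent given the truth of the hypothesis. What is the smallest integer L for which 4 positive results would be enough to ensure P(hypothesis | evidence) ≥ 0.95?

Prior odds = 0.0051/0.9949 = 51/9949.
Target odds = 0.95/0.05 = 19.
Need L⁴ ≥ 19 ÷ (51/9949) = 189031/51.
7⁴ = 2401 < 189031/51 ≤ 4096 = 8⁴, so L = 8.

8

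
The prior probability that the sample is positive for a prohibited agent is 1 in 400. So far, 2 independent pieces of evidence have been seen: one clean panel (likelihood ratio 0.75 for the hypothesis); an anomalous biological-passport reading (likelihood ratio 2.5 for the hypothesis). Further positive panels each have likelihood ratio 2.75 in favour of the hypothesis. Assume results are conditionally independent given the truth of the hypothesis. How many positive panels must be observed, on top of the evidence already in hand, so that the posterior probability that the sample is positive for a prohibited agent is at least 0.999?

13

Prior odds = 0.0025/0.9975 = 1/399.
Combined Bayes factor of the evidence already in hand = 0.75 × 2.5 = 1.875.
Odds after that evidence = (1/399) × 1.875 = 5/1064.
Target odds = 0.999/0.001 = 999.
Need 2.75ⁿ ≥ 999 ÷ (5/1064) = 212587.2.
2.75¹² ≈187065 falls short of 212587.2 but 2.75¹³ ≈514428 reaches it, so n = 13.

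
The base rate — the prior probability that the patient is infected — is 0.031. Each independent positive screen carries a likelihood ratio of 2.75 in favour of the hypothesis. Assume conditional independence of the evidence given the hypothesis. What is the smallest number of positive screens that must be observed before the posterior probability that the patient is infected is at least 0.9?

Prior odds = 0.031/0.969 = 31/969.
Likelihood ratio per positive screen = 2.75.
Target odds: 0.9 ÷ 0.1 = 9.
Require 2.75ⁿ ≥ 9 ÷ (31/969) = 8721/31.
2.75⁵ = 161051/1024 falls short of 8721/31 but 2.75⁶ = 1771561/4096 reaches it, so n = 6.

6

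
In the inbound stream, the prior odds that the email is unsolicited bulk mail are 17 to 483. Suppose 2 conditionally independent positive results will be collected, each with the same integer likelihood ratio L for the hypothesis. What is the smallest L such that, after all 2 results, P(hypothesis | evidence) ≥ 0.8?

11

Prior odds = 17/483.
Target odds = 0.8/0.2 = 4.
Need L² ≥ 4 ÷ (17/483) = 1932/17.
10² = 100 < 1932/17 ≤ 121 = 11², so L = 11.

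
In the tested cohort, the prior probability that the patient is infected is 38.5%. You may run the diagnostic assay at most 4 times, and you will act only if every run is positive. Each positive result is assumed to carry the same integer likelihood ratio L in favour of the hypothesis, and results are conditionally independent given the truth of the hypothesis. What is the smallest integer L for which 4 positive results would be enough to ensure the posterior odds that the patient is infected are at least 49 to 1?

Prior odds = 0.385/0.615 = 77/123.
Target odds = 49.
Need L⁴ ≥ 49 ÷ (77/123) = 861/11.
2⁴ = 16 < 861/11 ≤ 81 = 3⁴, so L = 3.

3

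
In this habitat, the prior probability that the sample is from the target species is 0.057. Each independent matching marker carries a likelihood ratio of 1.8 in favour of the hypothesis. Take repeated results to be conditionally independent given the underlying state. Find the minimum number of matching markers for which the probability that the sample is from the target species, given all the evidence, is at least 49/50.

12

Prior odds = 0.057/0.943 = 57/943.
Likelihood ratio per matching marker = 1.8.
Target posterior odds = 0.98/0.02 = 49.
Need (57/943) × 1.8ⁿ ≥ 49, i.e. 1.8ⁿ ≥ 46207/57.
1.8¹¹ ≈642.684 falls short of 46207/57 but 1.8¹² ≈1156.83 reaches it, so n = 12.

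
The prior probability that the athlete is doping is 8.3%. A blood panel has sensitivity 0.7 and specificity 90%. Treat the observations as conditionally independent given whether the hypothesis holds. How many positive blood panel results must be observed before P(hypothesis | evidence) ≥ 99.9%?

Prior odds: 0.083 ÷ 0.917 = 83/917.
False-positive rate = 1 − 0.9 = 0.1; likelihood ratio of a positive = 0.7/0.1 = 7.
Target posterior odds = 0.999/0.001 = 999.
Require 7ⁿ ≥ 999 ÷ (83/917) = 916083/83.
7⁴ = 2401 falls short of 916083/83 but 7⁵ = 16807 reaches it, so n = 5.

5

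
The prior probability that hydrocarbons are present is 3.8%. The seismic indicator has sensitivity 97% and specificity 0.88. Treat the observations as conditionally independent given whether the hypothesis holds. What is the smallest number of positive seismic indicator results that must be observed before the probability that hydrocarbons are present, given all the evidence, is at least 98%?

Prior odds = 0.038/0.962 = 19/481.
False-positive rate = 1 − 0.88 = 0.12; likelihood ratio of a positive = 0.97/0.12 = 97/12.
Target odds: 0.98 ÷ 0.02 = 49.
Require (97/12)ⁿ ≥ 49 ÷ (19/481) = 23569/19.
(97/12)³ = 912673/1728 falls short of 23569/19 but (97/12)⁴ = 88529281/20736 reaches it, so n = 4.

4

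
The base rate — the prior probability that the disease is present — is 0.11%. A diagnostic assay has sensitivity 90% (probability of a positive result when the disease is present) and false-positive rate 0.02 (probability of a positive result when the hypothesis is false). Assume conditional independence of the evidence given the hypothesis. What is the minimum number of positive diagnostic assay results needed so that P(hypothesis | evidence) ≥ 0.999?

Prior odds = 0.0011/0.9989 = 11/9989.
Likelihood ratio of a positive result = 0.9/0.02 = 45.
Target odds: 0.999 ÷ 0.001 = 999.
Require 45ⁿ ≥ 999 ÷ (11/9989) = 9979011/11.
45³ = 91125 falls short of 9979011/11 but 45⁴ = 4100625 reaches it, so n = 4.

4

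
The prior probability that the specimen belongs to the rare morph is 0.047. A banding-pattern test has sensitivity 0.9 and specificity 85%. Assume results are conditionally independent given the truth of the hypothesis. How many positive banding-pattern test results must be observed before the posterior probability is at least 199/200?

5

Prior odds: 0.047 ÷ 0.953 = 47/953.
False-positive rate = 1 − 0.85 = 0.15; likelihood ratio of a positive = 0.9/0.15 = 6.
Target posterior odds = 0.995/0.005 = 199.
Require 6ⁿ ≥ 199 ÷ (47/953) = 189647/47.
6⁴ = 1296 falls short of 189647/47 but 6⁵ = 7776 reaches it, so n = 5.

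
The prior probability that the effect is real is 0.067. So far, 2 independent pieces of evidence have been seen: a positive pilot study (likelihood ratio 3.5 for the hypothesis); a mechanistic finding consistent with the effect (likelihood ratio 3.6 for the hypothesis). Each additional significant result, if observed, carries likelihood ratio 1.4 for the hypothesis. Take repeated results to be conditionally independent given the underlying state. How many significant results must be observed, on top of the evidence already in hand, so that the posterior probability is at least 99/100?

Prior odds = 0.067/0.933 = 67/933.
Combined Bayes factor of the evidence already in hand = 3.5 × 3.6 = 12.6.
Odds after that evidence = (67/933) × 12.6 = 1407/1555.
Target odds = 0.99/0.01 = 99.
Need 1.4ⁿ ≥ 99 ÷ (1407/1555) = 51315/469.
1.4¹³ ≈79.3715 falls short of 51315/469 but 1.4¹⁴ ≈111.12 reaches it, so n = 14.

14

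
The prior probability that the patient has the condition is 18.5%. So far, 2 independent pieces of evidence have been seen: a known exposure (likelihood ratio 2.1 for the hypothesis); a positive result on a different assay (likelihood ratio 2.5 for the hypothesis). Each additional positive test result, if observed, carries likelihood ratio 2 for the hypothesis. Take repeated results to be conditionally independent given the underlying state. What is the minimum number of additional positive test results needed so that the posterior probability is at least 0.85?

3

Prior odds = 0.185/0.815 = 37/163.
Combined Bayes factor of the evidence already in hand = 2.1 × 2.5 = 5.25.
Odds after that evidence = (37/163) × 5.25 = 777/652.
Target odds = 0.85/0.15 = 17/3.
Need 2ⁿ ≥ 17/3 ÷ (777/652) = 11084/2331.
2² = 4 falls short of 11084/2331 but 2³ = 8 reaches it, so n = 3.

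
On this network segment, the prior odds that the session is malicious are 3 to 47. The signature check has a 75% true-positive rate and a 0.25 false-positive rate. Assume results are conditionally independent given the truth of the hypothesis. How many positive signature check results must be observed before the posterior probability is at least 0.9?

Prior odds = 3/47.
Likelihood ratio of a positive result = 0.75/0.25 = 3.
Target odds: 0.9 ÷ 0.1 = 9.
Need (3/47) × 3ⁿ ≥ 9, i.e. 3ⁿ ≥ 141.
3⁴ = 81 falls short of 141 but 3⁵ = 243 reaches it, so n = 5.

5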